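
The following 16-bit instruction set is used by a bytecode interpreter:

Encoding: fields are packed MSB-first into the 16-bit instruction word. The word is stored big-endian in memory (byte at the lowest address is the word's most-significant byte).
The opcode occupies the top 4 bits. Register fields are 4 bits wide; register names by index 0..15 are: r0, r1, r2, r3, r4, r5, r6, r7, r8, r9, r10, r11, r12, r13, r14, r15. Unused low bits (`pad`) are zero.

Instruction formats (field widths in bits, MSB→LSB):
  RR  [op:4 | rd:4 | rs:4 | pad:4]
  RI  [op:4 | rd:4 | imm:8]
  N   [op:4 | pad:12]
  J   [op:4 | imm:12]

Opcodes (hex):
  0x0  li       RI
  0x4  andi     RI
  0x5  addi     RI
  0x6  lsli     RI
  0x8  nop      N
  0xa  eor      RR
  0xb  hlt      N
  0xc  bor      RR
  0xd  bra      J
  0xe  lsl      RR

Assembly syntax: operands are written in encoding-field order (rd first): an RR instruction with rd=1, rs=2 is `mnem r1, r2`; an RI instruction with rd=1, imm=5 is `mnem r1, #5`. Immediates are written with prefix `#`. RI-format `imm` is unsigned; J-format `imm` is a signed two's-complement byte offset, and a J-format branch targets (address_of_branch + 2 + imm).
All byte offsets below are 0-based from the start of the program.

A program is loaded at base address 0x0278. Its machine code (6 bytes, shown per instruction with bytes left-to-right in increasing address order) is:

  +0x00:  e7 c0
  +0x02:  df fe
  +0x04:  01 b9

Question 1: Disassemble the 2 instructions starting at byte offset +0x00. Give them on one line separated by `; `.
+0x00: e7 c0 ⇒ word 0xe7c0 (big)
  op=0xe7c0>>12=0xe ⇒ lsl (RR)
  rd@[11:8]=0x7 ⇒ r7
  rs@[7:4]=0xc ⇒ r12
+0x02: df fe ⇒ word 0xdffe (big)
  op=0xdffe>>12=0xd ⇒ bra (J)
  imm@[11:0]=0xffe (s12→-2) ⇒ #-2

lsl r7, r12; bra #-2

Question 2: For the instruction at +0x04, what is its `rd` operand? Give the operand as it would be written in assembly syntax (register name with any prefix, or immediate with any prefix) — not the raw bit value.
r1

[04] 01 b9 → 0x01b9
  op=0x01b9>>12=0x0 ⇒ li (RI)
  [11:8] rd=1 = r1
  [7:0] imm=185 = #185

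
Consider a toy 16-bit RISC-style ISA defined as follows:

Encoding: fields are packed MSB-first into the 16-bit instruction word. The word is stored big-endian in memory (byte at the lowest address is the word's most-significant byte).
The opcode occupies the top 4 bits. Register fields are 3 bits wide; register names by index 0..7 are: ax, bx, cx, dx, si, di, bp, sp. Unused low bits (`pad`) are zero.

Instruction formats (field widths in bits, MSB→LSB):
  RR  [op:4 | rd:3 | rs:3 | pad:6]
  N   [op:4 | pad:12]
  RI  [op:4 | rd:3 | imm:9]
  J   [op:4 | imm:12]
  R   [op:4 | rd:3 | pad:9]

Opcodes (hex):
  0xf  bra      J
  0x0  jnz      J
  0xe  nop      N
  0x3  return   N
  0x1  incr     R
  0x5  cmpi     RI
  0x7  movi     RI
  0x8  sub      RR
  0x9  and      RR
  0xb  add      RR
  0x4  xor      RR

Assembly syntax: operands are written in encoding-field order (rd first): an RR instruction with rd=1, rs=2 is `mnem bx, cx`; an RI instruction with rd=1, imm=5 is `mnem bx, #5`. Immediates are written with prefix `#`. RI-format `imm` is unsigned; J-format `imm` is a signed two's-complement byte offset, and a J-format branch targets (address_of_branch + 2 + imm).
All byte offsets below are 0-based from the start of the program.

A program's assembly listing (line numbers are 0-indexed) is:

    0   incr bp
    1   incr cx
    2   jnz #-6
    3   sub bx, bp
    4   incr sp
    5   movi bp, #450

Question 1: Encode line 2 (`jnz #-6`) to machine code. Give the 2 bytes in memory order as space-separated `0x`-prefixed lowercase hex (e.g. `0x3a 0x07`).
0x0f 0xfa

L2: jnz op=0x0:4|imm=-6:12 ⇒ 0x0ffa ⇒ big 0f fa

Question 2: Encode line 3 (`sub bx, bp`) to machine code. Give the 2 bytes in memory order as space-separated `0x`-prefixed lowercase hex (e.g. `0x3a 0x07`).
line 3 (sub): pack op=0x8:4|rd=1:3|rs=6:3|pad=0:6 = 0x8380; big→ 83 80

0x83 0x80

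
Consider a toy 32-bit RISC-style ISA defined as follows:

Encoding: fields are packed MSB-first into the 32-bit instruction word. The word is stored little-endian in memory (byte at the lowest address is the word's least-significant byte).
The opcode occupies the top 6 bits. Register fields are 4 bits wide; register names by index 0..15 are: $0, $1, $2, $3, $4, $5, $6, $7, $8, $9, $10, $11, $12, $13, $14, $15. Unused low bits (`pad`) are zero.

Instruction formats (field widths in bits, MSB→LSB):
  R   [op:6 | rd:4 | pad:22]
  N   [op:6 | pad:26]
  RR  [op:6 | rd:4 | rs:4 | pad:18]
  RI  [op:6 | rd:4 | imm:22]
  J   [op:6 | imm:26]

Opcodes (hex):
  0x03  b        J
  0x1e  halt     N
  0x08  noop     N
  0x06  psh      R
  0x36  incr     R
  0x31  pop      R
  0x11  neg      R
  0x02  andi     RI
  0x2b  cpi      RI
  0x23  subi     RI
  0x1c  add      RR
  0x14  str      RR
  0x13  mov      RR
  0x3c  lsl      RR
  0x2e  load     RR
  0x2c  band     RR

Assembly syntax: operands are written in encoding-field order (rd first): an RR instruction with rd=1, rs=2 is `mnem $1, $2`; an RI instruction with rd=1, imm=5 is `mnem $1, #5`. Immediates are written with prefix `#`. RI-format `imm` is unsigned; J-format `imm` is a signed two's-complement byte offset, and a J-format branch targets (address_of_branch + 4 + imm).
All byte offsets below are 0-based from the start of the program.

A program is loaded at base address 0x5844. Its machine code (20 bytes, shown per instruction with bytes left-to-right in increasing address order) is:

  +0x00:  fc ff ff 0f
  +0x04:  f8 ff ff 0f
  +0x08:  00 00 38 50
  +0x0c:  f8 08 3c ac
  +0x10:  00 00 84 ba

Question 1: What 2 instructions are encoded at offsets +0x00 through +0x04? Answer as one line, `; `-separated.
[00] fc ff ff 0f → 0x0ffffffc
  top 6b → 0x3 → b [J]
  imm: (w>>0)&0x3ffffff=0x3fffffc (s26→-4) → #-4
[04] f8 ff ff 0f → 0x0ffffff8
  top 6b → 0x3 → b [J]
  imm: (w>>0)&0x3ffffff=0x3fffff8 (s26→-8) → #-8

b #-4; b #-8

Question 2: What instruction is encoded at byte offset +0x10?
load $10, $1

off 0x10: read 00 00 84 ba as little → 0xba840000
  opcode bits[31:26]=0x2e: load/RR
  rd: (w>>22)&0xf=0xa → $10
  rs: (w>>18)&0xf=0x1 → $1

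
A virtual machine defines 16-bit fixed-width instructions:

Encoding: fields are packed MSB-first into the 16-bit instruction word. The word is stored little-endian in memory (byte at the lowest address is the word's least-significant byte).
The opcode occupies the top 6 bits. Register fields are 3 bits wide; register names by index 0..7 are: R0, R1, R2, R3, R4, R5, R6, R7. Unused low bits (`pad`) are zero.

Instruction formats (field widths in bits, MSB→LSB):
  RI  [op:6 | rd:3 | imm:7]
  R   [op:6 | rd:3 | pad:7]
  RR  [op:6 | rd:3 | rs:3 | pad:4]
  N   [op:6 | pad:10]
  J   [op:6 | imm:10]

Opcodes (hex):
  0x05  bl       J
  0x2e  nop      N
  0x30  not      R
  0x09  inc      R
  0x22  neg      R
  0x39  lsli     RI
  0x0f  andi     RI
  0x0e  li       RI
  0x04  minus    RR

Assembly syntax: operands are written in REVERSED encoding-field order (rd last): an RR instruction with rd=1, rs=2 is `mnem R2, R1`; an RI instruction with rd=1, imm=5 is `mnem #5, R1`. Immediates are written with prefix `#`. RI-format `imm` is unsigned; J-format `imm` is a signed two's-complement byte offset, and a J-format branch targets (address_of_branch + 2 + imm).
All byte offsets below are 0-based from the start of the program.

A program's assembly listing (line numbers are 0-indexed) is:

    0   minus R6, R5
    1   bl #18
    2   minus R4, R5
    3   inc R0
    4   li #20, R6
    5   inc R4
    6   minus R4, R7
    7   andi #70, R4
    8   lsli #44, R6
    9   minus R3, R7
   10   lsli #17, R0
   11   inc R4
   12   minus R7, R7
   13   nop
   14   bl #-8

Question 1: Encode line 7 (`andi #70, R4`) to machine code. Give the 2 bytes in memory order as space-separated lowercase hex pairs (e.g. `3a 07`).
46 3e

L7: andi op=0xf:6|rd=4:3|imm=70:7 ⇒ 0x3e46 ⇒ little 46 3e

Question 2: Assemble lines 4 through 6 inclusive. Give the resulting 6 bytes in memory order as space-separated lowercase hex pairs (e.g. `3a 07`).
14 3b 00 26 c0 13

4. li fields op=0xe:6|rd=6:3|imm=20:7 → word 3b14h → 14 3b
5. inc fields op=0x9:6|rd=4:3|pad=0:7 → word 2600h → 00 26
6. minus fields op=0x4:6|rd=7:3|rs=4:3|pad=0:4 → word 13c0h → c0 13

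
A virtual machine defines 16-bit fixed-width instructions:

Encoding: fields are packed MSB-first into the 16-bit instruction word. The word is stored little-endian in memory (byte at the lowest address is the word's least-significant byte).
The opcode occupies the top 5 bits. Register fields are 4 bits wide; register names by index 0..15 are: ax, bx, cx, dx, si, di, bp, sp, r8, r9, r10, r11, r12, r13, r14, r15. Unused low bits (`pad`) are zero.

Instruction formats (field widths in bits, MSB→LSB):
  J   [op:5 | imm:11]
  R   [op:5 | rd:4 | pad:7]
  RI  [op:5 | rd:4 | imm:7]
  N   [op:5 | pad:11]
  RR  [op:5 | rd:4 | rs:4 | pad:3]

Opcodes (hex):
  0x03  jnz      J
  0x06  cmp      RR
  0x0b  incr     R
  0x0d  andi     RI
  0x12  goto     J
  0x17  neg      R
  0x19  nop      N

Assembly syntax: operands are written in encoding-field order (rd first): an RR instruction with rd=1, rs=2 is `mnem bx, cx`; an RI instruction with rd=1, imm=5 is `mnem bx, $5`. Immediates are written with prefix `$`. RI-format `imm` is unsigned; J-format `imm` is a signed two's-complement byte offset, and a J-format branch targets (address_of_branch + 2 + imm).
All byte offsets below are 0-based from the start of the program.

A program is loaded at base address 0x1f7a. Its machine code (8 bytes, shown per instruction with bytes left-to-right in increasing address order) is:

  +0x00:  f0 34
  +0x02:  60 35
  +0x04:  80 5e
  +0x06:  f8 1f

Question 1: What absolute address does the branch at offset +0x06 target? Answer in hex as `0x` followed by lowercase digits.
0x1f7a

+0x06: f8 1f ⇒ word 0x1ff8 (little)
  top 5b → 0x3 → jnz [J]
  imm: (w>>0)&0x7ff=0x7f8 (s11→-8) → $-8
  target = base 0x1f7a + off 0x06 + 2 + imm -8 = 0x1f7a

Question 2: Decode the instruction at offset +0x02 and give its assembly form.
+0x02: 60 35 ⇒ word 0x3560 (little)
  opcode bits[15:11]=0x6: cmp/RR
  rd: (w>>7)&0xf=0xa → r10
  rs: (w>>3)&0xf=0xc → r12

cmp r10, r12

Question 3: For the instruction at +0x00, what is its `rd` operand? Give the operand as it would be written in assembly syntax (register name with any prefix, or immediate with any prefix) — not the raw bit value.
@+00  little-endian(f0 34) = 0x34f0
  opcode bits[15:11]=0x6: cmp/RR
  [10:7] rd=9 = r9
  [6:3] rs=14 = r14

r9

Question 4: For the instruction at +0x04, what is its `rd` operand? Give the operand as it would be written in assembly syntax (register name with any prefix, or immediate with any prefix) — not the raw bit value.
r13

[04] 80 5e → 0x5e80
  op=0x5e80>>11=0xb ⇒ incr (R)
  rd: (w>>7)&0xf=0xd → r13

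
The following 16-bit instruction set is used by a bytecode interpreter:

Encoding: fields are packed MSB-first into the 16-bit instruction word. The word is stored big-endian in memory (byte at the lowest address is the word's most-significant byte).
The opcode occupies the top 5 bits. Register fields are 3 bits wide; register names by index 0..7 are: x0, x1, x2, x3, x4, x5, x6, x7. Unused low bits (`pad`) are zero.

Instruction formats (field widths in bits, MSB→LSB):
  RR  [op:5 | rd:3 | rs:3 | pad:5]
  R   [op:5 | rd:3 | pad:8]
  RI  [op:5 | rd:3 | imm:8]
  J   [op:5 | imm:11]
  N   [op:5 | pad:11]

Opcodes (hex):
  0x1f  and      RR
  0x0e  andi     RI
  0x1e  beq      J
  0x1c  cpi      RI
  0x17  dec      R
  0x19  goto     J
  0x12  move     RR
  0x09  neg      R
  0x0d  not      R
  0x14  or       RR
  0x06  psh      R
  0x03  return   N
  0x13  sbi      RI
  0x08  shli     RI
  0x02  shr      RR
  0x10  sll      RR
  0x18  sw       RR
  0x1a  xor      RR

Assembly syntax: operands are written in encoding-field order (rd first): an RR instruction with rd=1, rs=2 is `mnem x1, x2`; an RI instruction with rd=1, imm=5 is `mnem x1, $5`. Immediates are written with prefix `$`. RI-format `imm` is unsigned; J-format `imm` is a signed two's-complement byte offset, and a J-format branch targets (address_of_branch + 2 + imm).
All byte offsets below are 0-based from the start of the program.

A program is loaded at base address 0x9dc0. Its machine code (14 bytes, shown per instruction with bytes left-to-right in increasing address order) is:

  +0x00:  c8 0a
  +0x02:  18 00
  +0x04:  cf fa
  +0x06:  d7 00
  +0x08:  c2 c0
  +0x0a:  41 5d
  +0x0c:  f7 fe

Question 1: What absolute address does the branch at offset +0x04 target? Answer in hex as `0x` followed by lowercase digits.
0x9dc0

+0x04: cf fa ⇒ word 0xcffa (big)
  op=0xcffa>>11=0x19 ⇒ goto (J)
  [10:0] imm=2042 (s11→-6) = $-6
  target = base 0x9dc0 + off 0x04 + 2 + imm -6 = 0x9dc0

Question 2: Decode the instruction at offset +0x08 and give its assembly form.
[08] c2 c0 → 0xc2c0
  opcode bits[15:11]=0x18: sw/RR
  rd@[10:8]=0x2 ⇒ x2
  rs@[7:5]=0x6 ⇒ x6

sw x2, x6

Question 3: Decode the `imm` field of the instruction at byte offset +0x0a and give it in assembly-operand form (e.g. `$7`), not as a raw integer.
[0a] 41 5d → 0x415d
  opcode bits[15:11]=0x8: shli/RI
  rd@[10:8]=0x1 ⇒ x1
  imm@[7:0]=0x5d ⇒ $93

$93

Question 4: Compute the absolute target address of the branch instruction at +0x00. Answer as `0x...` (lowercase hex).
+0x00: c8 0a ⇒ word 0xc80a (big)
  op=0xc80a>>11=0x19 ⇒ goto (J)
  [10:0] imm=10 = $10
  target = base 0x9dc0 + off 0x00 + 2 + imm 10 = 0x9dcc

0x9dcc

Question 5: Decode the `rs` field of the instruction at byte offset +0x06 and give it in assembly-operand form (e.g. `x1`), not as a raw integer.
x0

[06] d7 00 → 0xd700
  op=0xd700>>11=0x1a ⇒ xor (RR)
  rd: (w>>8)&0x7=0x7 → x7
  rs: (w>>5)&0x7=0x0 → x0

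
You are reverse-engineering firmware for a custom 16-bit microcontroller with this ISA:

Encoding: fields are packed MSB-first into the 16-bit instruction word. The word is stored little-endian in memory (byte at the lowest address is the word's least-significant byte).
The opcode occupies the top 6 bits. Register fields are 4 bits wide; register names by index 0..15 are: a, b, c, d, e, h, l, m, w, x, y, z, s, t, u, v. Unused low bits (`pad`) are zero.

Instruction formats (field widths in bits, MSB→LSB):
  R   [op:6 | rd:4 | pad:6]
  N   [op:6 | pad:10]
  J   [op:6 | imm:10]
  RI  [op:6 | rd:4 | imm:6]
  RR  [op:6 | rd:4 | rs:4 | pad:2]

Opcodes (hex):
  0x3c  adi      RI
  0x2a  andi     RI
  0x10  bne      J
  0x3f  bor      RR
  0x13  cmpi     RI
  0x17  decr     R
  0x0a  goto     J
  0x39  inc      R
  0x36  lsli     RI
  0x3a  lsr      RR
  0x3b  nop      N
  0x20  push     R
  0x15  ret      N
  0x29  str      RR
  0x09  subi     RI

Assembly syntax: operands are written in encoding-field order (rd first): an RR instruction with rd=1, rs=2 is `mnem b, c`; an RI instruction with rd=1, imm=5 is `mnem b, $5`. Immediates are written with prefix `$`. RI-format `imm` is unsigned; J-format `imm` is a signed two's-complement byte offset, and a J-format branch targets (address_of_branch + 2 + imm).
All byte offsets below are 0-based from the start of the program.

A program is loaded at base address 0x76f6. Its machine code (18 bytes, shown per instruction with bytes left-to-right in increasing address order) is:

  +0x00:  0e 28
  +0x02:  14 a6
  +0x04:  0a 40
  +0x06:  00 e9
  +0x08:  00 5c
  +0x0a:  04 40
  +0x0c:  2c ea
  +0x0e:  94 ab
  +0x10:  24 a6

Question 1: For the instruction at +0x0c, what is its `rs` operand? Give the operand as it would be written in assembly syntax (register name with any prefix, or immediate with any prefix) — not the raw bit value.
+0x0c: 2c ea ⇒ word 0xea2c (little)
  opcode bits[15:10]=0x3a: lsr/RR
  [9:6] rd=8 = w
  [5:2] rs=11 = z

z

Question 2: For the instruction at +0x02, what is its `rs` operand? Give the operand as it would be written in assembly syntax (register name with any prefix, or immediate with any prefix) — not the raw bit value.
h

off 0x02: read 14 a6 as little → 0xa614
  opcode bits[15:10]=0x29: str/RR
  rd: (w>>6)&0xf=0x8 → w
  rs: (w>>2)&0xf=0x5 → h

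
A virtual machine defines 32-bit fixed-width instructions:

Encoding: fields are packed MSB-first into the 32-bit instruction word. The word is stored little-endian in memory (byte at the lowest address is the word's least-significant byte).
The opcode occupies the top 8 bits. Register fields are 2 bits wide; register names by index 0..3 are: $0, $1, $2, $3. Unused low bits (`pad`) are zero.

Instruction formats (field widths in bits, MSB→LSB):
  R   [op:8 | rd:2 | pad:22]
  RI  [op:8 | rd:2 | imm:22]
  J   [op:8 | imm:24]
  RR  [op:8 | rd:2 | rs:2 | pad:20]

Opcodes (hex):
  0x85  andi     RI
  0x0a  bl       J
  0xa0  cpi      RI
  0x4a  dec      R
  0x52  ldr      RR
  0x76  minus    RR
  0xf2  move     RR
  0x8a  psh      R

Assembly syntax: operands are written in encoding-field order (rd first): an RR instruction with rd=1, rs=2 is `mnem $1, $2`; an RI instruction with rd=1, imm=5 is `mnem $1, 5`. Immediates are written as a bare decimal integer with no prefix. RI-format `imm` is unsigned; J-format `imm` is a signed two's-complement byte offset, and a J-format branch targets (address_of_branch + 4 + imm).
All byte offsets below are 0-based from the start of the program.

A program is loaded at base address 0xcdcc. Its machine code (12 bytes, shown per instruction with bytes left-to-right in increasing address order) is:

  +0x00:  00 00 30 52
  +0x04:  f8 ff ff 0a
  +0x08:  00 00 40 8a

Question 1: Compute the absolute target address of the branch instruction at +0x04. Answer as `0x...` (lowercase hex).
@+04  little-endian(f8 ff ff 0a) = 0x0afffff8
  top 8b → 0xa → bl [J]
  imm@[23:0]=0xfffff8 (s24→-8) ⇒ -8
  target = base 0xcdcc + off 0x04 + 4 + imm -8 = 0xcdcc

0xcdcc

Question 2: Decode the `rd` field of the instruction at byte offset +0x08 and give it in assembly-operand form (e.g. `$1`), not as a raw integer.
$1

[08] 00 00 40 8a → 0x8a400000
  top 8b → 0x8a → psh [R]
  rd@[23:22]=0x1 ⇒ $1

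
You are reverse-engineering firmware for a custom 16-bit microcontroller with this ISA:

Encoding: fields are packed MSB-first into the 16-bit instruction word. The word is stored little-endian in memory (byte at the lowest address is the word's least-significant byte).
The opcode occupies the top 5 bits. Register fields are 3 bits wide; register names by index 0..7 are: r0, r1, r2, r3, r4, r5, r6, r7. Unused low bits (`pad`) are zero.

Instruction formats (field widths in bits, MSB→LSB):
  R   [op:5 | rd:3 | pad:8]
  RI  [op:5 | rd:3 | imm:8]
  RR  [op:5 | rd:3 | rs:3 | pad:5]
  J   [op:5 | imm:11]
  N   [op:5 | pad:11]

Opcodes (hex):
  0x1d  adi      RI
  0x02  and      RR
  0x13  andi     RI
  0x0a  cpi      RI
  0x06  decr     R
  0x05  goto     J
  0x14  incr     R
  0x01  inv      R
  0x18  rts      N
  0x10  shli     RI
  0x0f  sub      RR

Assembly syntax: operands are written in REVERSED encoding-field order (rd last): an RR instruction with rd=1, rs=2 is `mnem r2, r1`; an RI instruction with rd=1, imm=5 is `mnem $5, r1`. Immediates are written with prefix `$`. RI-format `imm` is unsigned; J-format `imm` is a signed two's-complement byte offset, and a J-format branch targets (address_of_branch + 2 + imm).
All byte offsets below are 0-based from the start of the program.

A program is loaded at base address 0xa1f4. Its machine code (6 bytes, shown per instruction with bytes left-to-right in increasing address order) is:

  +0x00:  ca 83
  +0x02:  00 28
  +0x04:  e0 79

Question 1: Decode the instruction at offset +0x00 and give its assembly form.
@+00  little-endian(ca 83) = 0x83ca
  top 5b → 0x10 → shli [RI]
  rd@[10:8]=0x3 ⇒ r3
  imm@[7:0]=0xca ⇒ $202

shli $202, r3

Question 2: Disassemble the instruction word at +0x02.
goto $0

off 0x02: read 00 28 as little → 0x2800
  op=0x2800>>11=0x5 ⇒ goto (J)
  [10:0] imm=0 = $0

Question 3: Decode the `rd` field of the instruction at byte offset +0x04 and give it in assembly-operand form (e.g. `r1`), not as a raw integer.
@+04  little-endian(e0 79) = 0x79e0
  top 5b → 0xf → sub [RR]
  [10:8] rd=1 = r1
  [7:5] rs=7 = r7

r1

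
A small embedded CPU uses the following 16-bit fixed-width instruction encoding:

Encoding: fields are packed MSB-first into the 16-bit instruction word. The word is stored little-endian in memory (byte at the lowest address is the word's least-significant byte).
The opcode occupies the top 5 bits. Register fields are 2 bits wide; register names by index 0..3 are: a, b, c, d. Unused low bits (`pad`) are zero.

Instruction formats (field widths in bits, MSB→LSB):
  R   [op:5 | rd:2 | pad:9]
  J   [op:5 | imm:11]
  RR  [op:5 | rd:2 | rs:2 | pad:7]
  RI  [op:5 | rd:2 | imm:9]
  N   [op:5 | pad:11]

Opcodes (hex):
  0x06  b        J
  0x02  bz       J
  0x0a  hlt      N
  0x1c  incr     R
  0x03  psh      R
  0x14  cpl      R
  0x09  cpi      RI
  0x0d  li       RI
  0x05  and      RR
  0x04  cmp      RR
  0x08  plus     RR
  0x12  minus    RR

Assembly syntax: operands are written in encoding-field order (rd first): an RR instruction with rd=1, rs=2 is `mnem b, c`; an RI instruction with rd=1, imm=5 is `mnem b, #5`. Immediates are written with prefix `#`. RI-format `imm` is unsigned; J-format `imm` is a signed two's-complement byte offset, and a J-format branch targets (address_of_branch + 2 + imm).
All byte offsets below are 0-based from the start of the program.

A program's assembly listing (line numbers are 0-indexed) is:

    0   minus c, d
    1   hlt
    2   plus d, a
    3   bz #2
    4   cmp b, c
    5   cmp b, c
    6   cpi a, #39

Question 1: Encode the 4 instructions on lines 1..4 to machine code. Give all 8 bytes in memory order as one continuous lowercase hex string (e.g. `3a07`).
1. hlt fields op=0xa:5|pad=0:11 → word 5000h → 00 50
2. plus fields op=0x8:5|rd=3:2|rs=0:2|pad=0:7 → word 4600h → 00 46
3. bz fields op=0x2:5|imm=2:11 → word 1002h → 02 10
4. cmp fields op=0x4:5|rd=1:2|rs=2:2|pad=0:7 → word 2300h → 00 23

0050004602100023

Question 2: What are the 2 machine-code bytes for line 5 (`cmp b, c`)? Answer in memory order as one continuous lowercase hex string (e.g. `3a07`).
0023

L5: cmp op=0x4:5|rd=1:2|rs=2:2|pad=0:7 ⇒ 0x2300 ⇒ little 00 23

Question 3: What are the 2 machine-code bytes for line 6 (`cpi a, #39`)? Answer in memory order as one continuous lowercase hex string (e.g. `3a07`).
2748

L6: cpi op=0x9:5|rd=0:2|imm=39:9 ⇒ 0x4827 ⇒ little 27 48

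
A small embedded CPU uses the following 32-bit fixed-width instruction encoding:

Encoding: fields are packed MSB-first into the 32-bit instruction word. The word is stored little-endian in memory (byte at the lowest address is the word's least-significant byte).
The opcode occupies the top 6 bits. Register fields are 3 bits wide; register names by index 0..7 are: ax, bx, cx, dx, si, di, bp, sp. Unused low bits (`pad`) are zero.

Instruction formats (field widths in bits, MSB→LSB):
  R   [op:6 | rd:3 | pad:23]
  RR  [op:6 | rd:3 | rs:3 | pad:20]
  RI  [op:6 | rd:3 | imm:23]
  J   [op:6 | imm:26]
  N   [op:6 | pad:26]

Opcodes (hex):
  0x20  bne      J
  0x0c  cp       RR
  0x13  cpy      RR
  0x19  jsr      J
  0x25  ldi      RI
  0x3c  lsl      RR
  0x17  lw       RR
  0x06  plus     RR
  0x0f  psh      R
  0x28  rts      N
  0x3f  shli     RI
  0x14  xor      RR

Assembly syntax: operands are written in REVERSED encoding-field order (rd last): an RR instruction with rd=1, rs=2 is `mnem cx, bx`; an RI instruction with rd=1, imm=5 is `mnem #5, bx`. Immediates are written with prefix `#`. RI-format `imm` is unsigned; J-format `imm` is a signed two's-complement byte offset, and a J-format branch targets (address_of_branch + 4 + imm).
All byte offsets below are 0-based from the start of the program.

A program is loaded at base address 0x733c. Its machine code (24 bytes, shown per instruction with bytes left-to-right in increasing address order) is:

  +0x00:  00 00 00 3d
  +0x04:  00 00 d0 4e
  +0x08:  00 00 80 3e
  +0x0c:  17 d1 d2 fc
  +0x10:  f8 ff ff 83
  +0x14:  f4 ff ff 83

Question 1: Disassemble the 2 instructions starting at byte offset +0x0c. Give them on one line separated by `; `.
shli #5427479, bx; bne #-8

+0x0c: 17 d1 d2 fc ⇒ word 0xfcd2d117 (little)
  opcode bits[31:26]=0x3f: shli/RI
  rd: (w>>23)&0x7=0x1 → bx
  imm: (w>>0)&0x7fffff=0x52d117 → #5427479
+0x10: f8 ff ff 83 ⇒ word 0x83fffff8 (little)
  opcode bits[31:26]=0x20: bne/J
  imm: (w>>0)&0x3ffffff=0x3fffff8 (s26→-8) → #-8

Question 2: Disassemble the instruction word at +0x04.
@+04  little-endian(00 00 d0 4e) = 0x4ed00000
  top 6b → 0x13 → cpy [RR]
  rd@[25:23]=0x5 ⇒ di
  rs@[22:20]=0x5 ⇒ di

cpy di, di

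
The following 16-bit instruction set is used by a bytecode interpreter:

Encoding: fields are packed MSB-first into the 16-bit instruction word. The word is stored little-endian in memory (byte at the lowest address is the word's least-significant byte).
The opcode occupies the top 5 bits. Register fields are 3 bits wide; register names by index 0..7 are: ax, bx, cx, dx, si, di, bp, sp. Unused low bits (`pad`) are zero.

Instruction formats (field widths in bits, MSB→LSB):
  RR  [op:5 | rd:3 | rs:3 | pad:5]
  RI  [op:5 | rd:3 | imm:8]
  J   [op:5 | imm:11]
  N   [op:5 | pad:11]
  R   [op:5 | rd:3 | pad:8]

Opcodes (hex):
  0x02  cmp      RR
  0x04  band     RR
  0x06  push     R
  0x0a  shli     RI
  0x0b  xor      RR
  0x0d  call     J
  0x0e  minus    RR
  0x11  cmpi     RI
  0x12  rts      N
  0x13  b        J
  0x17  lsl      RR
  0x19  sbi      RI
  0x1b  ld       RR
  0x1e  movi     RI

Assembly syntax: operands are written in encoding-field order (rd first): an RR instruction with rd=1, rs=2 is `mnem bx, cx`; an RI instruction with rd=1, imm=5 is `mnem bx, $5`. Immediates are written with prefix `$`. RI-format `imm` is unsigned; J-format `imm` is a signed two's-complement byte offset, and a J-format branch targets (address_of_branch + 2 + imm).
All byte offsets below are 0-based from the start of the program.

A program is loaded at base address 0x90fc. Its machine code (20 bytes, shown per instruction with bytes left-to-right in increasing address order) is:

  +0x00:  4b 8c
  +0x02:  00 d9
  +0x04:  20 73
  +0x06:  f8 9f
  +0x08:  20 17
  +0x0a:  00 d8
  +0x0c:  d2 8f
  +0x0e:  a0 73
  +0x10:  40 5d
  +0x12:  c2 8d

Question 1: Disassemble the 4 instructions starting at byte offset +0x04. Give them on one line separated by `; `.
[04] 20 73 → 0x7320
  opcode bits[15:11]=0xe: minus/RR
  rd@[10:8]=0x3 ⇒ dx
  rs@[7:5]=0x1 ⇒ bx
[06] f8 9f → 0x9ff8
  opcode bits[15:11]=0x13: b/J
  imm@[10:0]=0x7f8 (s11→-8) ⇒ $-8
[08] 20 17 → 0x1720
  opcode bits[15:11]=0x2: cmp/RR
  rd@[10:8]=0x7 ⇒ sp
  rs@[7:5]=0x1 ⇒ bx
[0a] 00 d8 → 0xd800
  opcode bits[15:11]=0x1b: ld/RR
  rd@[10:8]=0x0 ⇒ ax
  rs@[7:5]=0x0 ⇒ ax

minus dx, bx; b $-8; cmp sp, bx; ld ax, ax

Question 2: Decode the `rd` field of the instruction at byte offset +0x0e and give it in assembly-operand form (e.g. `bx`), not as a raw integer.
@+0e  little-endian(a0 73) = 0x73a0
  top 5b → 0xe → minus [RR]
  rd: (w>>8)&0x7=0x3 → dx
  rs: (w>>5)&0x7=0x5 → di

dx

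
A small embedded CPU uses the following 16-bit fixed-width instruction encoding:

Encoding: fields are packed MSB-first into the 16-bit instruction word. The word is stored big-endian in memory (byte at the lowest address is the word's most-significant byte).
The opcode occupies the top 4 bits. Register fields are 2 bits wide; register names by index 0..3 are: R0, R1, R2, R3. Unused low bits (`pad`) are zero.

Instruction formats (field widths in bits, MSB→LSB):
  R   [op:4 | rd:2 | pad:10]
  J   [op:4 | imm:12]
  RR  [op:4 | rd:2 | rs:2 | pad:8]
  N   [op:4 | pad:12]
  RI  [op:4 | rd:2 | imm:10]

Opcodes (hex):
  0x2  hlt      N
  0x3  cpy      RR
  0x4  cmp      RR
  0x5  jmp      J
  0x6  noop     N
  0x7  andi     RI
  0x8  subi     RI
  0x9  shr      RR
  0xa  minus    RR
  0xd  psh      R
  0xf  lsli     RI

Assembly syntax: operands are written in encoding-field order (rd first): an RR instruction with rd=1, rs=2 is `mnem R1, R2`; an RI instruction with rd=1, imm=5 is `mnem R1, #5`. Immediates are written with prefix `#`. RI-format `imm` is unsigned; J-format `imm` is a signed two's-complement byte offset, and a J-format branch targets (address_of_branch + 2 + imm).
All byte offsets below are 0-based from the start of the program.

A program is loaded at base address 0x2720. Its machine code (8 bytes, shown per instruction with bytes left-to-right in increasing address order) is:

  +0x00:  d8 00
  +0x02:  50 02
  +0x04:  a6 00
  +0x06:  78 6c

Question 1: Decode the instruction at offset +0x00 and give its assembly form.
off 0x00: read d8 00 as big → 0xd800
  top 4b → 0xd → psh [R]
  rd: (w>>10)&0x3=0x2 → R2

psh R2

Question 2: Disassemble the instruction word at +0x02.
jmp #2

@+02  big-endian(50 02) = 0x5002
  top 4b → 0x5 → jmp [J]
  imm: (w>>0)&0xfff=0x2 → #2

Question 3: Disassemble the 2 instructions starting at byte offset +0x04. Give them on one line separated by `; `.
@+04  big-endian(a6 00) = 0xa600
  op=0xa600>>12=0xa ⇒ minus (RR)
  rd@[11:10]=0x1 ⇒ R1
  rs@[9:8]=0x2 ⇒ R2
@+06  big-endian(78 6c) = 0x786c
  op=0x786c>>12=0x7 ⇒ andi (RI)
  rd@[11:10]=0x2 ⇒ R2
  imm@[9:0]=0x6c ⇒ #108

minus R1, R2; andi R2, #108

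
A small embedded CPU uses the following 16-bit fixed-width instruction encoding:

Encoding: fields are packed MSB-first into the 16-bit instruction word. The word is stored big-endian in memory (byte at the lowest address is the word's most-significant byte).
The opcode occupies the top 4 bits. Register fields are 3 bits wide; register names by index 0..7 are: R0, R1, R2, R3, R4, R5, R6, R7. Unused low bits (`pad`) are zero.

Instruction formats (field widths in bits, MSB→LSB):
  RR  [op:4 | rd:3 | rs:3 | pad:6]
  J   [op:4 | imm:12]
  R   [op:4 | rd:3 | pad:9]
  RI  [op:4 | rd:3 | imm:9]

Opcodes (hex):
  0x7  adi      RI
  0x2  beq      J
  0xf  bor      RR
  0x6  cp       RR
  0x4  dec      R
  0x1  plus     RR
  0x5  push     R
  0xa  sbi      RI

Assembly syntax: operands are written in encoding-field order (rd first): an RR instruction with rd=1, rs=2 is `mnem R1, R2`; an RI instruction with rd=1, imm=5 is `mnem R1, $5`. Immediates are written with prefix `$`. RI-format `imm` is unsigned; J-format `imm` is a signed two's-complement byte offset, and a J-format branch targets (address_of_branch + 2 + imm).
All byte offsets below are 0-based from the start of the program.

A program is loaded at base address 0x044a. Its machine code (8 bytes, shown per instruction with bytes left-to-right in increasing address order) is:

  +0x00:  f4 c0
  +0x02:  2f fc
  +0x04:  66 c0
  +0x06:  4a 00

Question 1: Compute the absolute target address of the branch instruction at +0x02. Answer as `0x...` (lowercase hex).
@+02  big-endian(2f fc) = 0x2ffc
  op=0x2ffc>>12=0x2 ⇒ beq (J)
  imm@[11:0]=0xffc (s12→-4) ⇒ $-4
  target = base 0x044a + off 0x02 + 2 + imm -4 = 0x044a

0x044a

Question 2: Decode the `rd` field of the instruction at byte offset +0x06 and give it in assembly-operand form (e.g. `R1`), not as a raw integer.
off 0x06: read 4a 00 as big → 0x4a00
  opcode bits[15:12]=0x4: dec/R
  rd@[11:9]=0x5 ⇒ R5

R5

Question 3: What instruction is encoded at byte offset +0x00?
bor R2, R3

[00] f4 c0 → 0xf4c0
  op=0xf4c0>>12=0xf ⇒ bor (RR)
  rd@[11:9]=0x2 ⇒ R2
  rs@[8:6]=0x3 ⇒ R3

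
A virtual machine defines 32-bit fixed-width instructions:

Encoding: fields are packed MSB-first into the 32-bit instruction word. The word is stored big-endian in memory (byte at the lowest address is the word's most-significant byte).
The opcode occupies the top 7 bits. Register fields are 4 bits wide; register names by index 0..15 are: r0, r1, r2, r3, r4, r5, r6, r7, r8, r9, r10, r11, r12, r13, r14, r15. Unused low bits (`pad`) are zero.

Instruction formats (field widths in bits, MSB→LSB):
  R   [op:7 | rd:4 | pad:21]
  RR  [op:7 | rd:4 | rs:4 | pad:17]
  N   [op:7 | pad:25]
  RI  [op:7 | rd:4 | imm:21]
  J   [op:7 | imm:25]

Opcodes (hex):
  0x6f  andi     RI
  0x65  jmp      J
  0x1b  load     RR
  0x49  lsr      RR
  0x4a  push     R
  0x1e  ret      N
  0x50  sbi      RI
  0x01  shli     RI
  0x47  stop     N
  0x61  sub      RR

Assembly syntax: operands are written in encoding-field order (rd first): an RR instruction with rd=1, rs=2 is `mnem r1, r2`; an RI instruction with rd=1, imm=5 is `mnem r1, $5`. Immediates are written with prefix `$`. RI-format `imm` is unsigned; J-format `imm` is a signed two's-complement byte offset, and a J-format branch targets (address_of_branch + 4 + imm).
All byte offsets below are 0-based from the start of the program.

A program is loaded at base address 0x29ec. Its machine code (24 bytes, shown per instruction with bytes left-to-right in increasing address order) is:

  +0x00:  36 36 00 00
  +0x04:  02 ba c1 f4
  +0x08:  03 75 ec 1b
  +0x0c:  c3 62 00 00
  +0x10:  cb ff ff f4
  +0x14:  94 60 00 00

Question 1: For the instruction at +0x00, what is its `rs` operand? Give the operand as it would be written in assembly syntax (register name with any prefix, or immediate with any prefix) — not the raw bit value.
r11

@+00  big-endian(36 36 00 00) = 0x36360000
  opcode bits[31:25]=0x1b: load/RR
  rd@[24:21]=0x1 ⇒ r1
  rs@[20:17]=0xb ⇒ r11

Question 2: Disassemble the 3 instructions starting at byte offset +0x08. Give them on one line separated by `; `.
@+08  big-endian(03 75 ec 1b) = 0x0375ec1b
  top 7b → 0x1 → shli [RI]
  [24:21] rd=11 = r11
  [20:0] imm=1436699 = $1436699
@+0c  big-endian(c3 62 00 00) = 0xc3620000
  top 7b → 0x61 → sub [RR]
  [24:21] rd=11 = r11
  [20:17] rs=1 = r1
@+10  big-endian(cb ff ff f4) = 0xcbfffff4
  top 7b → 0x65 → jmp [J]
  [24:0] imm=33554420 (s25→-12) = $-12

shli r11, $1436699; sub r11, r1; jmp $-12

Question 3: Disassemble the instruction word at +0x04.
+0x04: 02 ba c1 f4 ⇒ word 0x02bac1f4 (big)
  op=0x02bac1f4>>25=0x1 ⇒ shli (RI)
  rd: (w>>21)&0xf=0x5 → r5
  imm: (w>>0)&0x1fffff=0x1ac1f4 → $1753588

shli r5, $1753588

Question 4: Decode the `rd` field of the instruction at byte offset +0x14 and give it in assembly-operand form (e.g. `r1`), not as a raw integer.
+0x14: 94 60 00 00 ⇒ word 0x94600000 (big)
  op=0x94600000>>25=0x4a ⇒ push (R)
  rd@[24:21]=0x3 ⇒ r3

r3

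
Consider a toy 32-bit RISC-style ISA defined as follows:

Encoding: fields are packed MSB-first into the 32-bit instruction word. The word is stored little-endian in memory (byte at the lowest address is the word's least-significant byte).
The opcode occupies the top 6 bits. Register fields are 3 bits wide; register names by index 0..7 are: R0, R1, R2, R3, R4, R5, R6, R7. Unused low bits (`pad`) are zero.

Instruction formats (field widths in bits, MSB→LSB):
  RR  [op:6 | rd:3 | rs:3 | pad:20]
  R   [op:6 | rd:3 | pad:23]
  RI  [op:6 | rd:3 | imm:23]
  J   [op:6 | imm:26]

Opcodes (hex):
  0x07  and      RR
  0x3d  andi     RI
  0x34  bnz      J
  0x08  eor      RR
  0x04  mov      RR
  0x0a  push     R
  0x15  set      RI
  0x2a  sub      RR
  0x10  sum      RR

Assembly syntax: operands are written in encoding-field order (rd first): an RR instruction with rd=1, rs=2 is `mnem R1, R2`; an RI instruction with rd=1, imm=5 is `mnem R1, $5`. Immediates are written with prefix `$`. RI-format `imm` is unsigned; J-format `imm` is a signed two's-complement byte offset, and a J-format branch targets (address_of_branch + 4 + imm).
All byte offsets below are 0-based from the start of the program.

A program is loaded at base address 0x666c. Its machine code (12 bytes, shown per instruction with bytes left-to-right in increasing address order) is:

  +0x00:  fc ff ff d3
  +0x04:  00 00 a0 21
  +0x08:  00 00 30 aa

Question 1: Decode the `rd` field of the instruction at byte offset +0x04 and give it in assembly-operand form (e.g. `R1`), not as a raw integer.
R3

off 0x04: read 00 00 a0 21 as little → 0x21a00000
  op=0x21a00000>>26=0x8 ⇒ eor (RR)
  rd@[25:23]=0x3 ⇒ R3
  rs@[22:20]=0x2 ⇒ R2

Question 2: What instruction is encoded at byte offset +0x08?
sub R4, R3

@+08  little-endian(00 00 30 aa) = 0xaa300000
  top 6b → 0x2a → sub [RR]
  rd@[25:23]=0x4 ⇒ R4
  rs@[22:20]=0x3 ⇒ R3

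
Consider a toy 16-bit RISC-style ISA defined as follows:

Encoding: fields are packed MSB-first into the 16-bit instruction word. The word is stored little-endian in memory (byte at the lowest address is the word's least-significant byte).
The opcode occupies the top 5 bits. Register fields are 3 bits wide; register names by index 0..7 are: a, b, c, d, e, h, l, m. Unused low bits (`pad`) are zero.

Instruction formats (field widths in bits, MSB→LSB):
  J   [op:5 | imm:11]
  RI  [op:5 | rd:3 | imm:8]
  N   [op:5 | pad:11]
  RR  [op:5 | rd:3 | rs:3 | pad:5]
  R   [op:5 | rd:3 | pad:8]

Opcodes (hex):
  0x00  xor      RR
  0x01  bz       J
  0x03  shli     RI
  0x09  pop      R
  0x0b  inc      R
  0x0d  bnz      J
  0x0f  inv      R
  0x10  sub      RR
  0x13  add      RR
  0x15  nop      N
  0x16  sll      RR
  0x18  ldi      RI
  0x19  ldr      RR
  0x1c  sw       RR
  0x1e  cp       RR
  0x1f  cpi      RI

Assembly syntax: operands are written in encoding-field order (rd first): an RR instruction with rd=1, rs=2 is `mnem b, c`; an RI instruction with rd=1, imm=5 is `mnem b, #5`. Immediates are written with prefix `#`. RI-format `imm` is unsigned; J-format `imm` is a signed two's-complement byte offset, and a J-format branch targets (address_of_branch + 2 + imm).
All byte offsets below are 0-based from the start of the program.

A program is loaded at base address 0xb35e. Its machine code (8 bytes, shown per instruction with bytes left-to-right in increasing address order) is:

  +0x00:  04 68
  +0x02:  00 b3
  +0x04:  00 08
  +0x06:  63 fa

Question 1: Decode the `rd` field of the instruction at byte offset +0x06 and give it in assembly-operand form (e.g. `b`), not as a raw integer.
@+06  little-endian(63 fa) = 0xfa63
  opcode bits[15:11]=0x1f: cpi/RI
  rd: (w>>8)&0x7=0x2 → c
  imm: (w>>0)&0xff=0x63 → #99

c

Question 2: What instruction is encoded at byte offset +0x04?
[04] 00 08 → 0x0800
  top 5b → 0x1 → bz [J]
  imm: (w>>0)&0x7ff=0x0 → #0

bz #0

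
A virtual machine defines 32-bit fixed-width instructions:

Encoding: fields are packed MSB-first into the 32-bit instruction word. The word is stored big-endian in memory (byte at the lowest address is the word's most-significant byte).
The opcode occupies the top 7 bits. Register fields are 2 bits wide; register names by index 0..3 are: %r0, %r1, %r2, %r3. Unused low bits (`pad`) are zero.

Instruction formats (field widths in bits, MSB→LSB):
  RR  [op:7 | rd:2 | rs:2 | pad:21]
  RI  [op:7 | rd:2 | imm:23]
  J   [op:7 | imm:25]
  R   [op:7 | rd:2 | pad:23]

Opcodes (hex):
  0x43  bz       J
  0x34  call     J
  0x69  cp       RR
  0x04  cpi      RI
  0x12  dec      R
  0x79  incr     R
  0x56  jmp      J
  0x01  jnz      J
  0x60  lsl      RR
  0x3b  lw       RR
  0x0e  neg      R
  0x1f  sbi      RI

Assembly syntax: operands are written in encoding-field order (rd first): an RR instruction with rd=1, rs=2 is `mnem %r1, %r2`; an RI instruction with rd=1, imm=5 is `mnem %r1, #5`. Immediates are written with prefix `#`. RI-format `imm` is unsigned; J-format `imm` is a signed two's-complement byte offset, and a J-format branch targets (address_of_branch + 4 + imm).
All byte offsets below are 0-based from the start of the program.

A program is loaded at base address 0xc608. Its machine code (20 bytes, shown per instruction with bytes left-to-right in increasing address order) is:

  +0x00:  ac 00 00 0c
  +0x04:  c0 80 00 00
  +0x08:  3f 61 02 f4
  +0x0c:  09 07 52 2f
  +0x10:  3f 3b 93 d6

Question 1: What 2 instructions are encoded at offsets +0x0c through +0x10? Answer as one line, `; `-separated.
@+0c  big-endian(09 07 52 2f) = 0x0907522f
  op=0x0907522f>>25=0x4 ⇒ cpi (RI)
  rd@[24:23]=0x2 ⇒ %r2
  imm@[22:0]=0x7522f ⇒ #479791
@+10  big-endian(3f 3b 93 d6) = 0x3f3b93d6
  op=0x3f3b93d6>>25=0x1f ⇒ sbi (RI)
  rd@[24:23]=0x2 ⇒ %r2
  imm@[22:0]=0x3b93d6 ⇒ #3904470

cpi %r2, #479791; sbi %r2, #3904470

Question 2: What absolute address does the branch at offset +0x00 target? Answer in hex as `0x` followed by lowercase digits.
0xc618

[00] ac 00 00 0c → 0xac00000c
  opcode bits[31:25]=0x56: jmp/J
  imm@[24:0]=0xc ⇒ #12
  target = base 0xc608 + off 0x00 + 4 + imm 12 = 0xc618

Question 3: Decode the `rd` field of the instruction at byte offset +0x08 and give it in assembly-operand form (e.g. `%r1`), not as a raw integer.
+0x08: 3f 61 02 f4 ⇒ word 0x3f6102f4 (big)
  top 7b → 0x1f → sbi [RI]
  rd: (w>>23)&0x3=0x2 → %r2
  imm: (w>>0)&0x7fffff=0x6102f4 → #6357748

%r2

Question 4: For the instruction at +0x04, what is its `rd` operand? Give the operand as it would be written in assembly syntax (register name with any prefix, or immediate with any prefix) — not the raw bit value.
%r1

@+04  big-endian(c0 80 00 00) = 0xc0800000
  op=0xc0800000>>25=0x60 ⇒ lsl (RR)
  rd: (w>>23)&0x3=0x1 → %r1
  rs: (w>>21)&0x3=0x0 → %r0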